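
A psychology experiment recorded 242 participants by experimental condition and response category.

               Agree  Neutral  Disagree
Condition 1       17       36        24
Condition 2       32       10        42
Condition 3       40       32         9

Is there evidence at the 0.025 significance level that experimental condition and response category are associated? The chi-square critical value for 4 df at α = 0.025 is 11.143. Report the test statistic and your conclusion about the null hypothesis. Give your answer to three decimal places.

45.323; reject H₀

Row totals: 77, 84, 81. Column totals: 89, 78, 75. Grand total N = 242.
Expected counts (row total × column total / N):
  Condition 1, Agree: 77×89/242 = 28.3182
  Condition 1, Neutral: 77×78/242 = 24.8182
  Condition 1, Disagree: 77×75/242 = 23.8636
  Condition 2, Agree: 84×89/242 = 30.8926
  Condition 2, Neutral: 84×78/242 = 27.0744
  Condition 2, Disagree: 84×75/242 = 26.0331
  Condition 3, Agree: 81×89/242 = 29.7893
  Condition 3, Neutral: 81×78/242 = 26.1074
  Condition 3, Disagree: 81×75/242 = 25.1033
Contributions (O − E)²/E:
  (17 − 28.3182)²/28.3182 = 4.5237
  (36 − 24.8182)²/24.8182 = 5.0379
  (24 − 23.8636)²/23.8636 = 0.0008
  (32 − 30.8926)²/30.8926 = 0.0397
  (10 − 27.0744)²/27.0744 = 10.7679
  (42 − 26.0331)²/26.0331 = 9.7930
  (40 − 29.7893)²/29.7893 = 3.4999
  (32 − 26.1074)²/26.1074 = 1.3300
  (9 − 25.1033)²/25.1033 = 10.3300
χ² = 4.5237 + 5.0379 + 0.0008 + 0.0397 + 10.7679 + 9.7930 + 3.4999 + 1.3300 + 10.3300 = 45.323
df = (3−1)(3−1) = 4. Since 45.323 > 11.143, reject the null hypothesis of independence at α = 0.025.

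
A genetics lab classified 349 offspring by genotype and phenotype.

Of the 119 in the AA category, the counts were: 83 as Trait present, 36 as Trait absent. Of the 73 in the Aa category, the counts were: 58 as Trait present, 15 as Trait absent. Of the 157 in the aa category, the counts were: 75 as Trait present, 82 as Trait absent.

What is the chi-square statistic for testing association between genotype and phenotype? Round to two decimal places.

Row totals: 119, 73, 157. Column totals: 216, 133. Grand total N = 349.
Expected counts (row total × column total / N):
  AA, Trait present: 119×216/349 = 73.650
  AA, Trait absent: 119×133/349 = 45.350
  Aa, Trait present: 73×216/349 = 45.181
  Aa, Trait absent: 73×133/349 = 27.819
  aa, Trait present: 157×216/349 = 97.169
  aa, Trait absent: 157×133/349 = 59.831
Contributions (O − E)²/E:
  (83 − 73.650)²/73.650 = 1.1870
  (36 − 45.350)²/45.350 = 1.9277
  (58 − 45.181)²/45.181 = 3.6371
  (15 − 27.819)²/27.819 = 5.9070
  (75 − 97.169)²/97.169 = 5.0578
  (82 − 59.831)²/59.831 = 8.2142
χ² = 1.1870 + 1.9277 + 3.6371 + 5.9070 + 5.0578 + 8.2142 = 25.93

25.93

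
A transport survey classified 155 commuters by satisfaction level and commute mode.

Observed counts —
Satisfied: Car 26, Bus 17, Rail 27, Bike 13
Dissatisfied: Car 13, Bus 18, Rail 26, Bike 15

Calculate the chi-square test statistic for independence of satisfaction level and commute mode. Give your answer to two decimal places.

Row totals: 83, 72. Column totals: 39, 35, 53, 28. Grand total N = 155.
Expected counts (row total × column total / N):
  Satisfied, Car: 83×39/155 = 20.884
  Satisfied, Bus: 83×35/155 = 18.742
  Satisfied, Rail: 83×53/155 = 28.381
  Satisfied, Bike: 83×28/155 = 14.994
  Dissatisfied, Car: 72×39/155 = 18.116
  Dissatisfied, Bus: 72×35/155 = 16.258
  Dissatisfied, Rail: 72×53/155 = 24.619
  Dissatisfied, Bike: 72×28/155 = 13.006
Contributions (O − E)²/E:
  (26 − 20.884)²/20.884 = 1.2533
  (17 − 18.742)²/18.742 = 0.1619
  (27 − 28.381)²/28.381 = 0.0672
  (13 − 14.994)²/14.994 = 0.2652
  (13 − 18.116)²/18.116 = 1.4448
  (18 − 16.258)²/16.258 = 0.1867
  (26 − 24.619)²/24.619 = 0.0775
  (15 − 13.006)²/13.006 = 0.3057
χ² = 1.2533 + 0.1619 + 0.0672 + 0.2652 + 1.4448 + 0.1867 + 0.0775 + 0.3057 = 3.76

3.76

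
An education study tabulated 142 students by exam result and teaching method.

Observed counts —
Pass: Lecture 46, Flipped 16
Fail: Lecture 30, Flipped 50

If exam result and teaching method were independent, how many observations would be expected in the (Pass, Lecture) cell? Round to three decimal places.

33.183

Row total (Pass) = 62; column total (Lecture) = 76; grand total N = 142.
Expected count = (row total × column total) / N = 62 × 76 / 142 = 33.183.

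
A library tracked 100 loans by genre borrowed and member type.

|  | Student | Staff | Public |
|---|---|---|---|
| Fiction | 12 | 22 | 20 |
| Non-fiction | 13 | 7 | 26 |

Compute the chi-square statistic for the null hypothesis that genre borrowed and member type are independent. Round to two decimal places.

7.99

Row totals: 54, 46. Column totals: 25, 29, 46. Grand total N = 100.
Expected counts (row total × column total / N):
  Fiction, Student: 54×25/100 = 13.500
  Fiction, Staff: 54×29/100 = 15.660
  Fiction, Public: 54×46/100 = 24.840
  Non-fiction, Student: 46×25/100 = 11.500
  Non-fiction, Staff: 46×29/100 = 13.340
  Non-fiction, Public: 46×46/100 = 21.160
Contributions (O − E)²/E:
  (12 − 13.500)²/13.500 = 0.1667
  (22 − 15.660)²/15.660 = 2.5668
  (20 − 24.840)²/24.840 = 0.9431
  (13 − 11.500)²/11.500 = 0.1957
  (7 − 13.340)²/13.340 = 3.0132
  (26 − 21.160)²/21.160 = 1.1071
χ² = 0.1667 + 2.5668 + 0.9431 + 0.1957 + 3.0132 + 1.1071 = 7.99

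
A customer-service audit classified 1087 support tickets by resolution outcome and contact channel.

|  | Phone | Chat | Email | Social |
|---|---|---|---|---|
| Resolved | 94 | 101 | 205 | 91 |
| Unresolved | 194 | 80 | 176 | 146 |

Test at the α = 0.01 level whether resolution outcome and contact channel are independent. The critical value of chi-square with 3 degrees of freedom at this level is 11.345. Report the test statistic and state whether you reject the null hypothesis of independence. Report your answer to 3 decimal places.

Row totals: 491, 596. Column totals: 288, 181, 381, 237. Grand total N = 1087.
Expected counts (row total × column total / N):
  Resolved, Phone: 491×288/1087 = 130.0902
  Resolved, Chat: 491×181/1087 = 81.7580
  Resolved, Email: 491×381/1087 = 172.0984
  Resolved, Social: 491×237/1087 = 107.0534
  Unresolved, Phone: 596×288/1087 = 157.9098
  Unresolved, Chat: 596×181/1087 = 99.2420
  Unresolved, Email: 596×381/1087 = 208.9016
  Unresolved, Social: 596×237/1087 = 129.9466
Contributions (O − E)²/E:
  (94 − 130.0902)²/130.0902 = 10.0123
  (101 − 81.7580)²/81.7580 = 4.5287
  (205 − 172.0984)²/172.0984 = 6.2901
  (91 − 107.0534)²/107.0534 = 2.4073
  (194 − 157.9098)²/157.9098 = 8.2484
  (80 − 99.2420)²/99.2420 = 3.7308
  (176 − 208.9016)²/208.9016 = 5.1819
  (146 − 129.9466)²/129.9466 = 1.9832
χ² = 10.0123 + 4.5287 + 6.2901 + 2.4073 + 8.2484 + 3.7308 + 5.1819 + 1.9832 = 42.383
df = (2−1)(4−1) = 3. Since 42.383 > 11.345, reject the null hypothesis of independence at α = 0.01.

42.383; reject H₀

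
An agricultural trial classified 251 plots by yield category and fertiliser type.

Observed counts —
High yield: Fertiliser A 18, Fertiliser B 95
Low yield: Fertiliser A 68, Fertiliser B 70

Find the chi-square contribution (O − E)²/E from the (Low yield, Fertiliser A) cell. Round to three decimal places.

9.077

Row total (Low yield) = 138; column total (Fertiliser A) = 86; N = 251.
Expected count E = 138 × 86 / 251 = 47.28287.
Contribution = (O − E)²/E = (68 − 47.28287)² / 47.28287 = 9.077.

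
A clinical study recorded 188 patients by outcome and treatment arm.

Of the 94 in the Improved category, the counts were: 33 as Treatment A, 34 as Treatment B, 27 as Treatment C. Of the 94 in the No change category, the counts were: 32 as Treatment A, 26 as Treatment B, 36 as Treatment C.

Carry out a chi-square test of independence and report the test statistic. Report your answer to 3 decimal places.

2.368

Row totals: 94, 94. Column totals: 65, 60, 63. Grand total N = 188.
Expected counts (row total × column total / N):
  Improved, Treatment A: 94×65/188 = 32.5000
  Improved, Treatment B: 94×60/188 = 30.0000
  Improved, Treatment C: 94×63/188 = 31.5000
  No change, Treatment A: 94×65/188 = 32.5000
  No change, Treatment B: 94×60/188 = 30.0000
  No change, Treatment C: 94×63/188 = 31.5000
Contributions (O − E)²/E:
  (33 − 32.5000)²/32.5000 = 0.0077
  (34 − 30.0000)²/30.0000 = 0.5333
  (27 − 31.5000)²/31.5000 = 0.6429
  (32 − 32.5000)²/32.5000 = 0.0077
  (26 − 30.0000)²/30.0000 = 0.5333
  (36 − 31.5000)²/31.5000 = 0.6429
χ² = 0.0077 + 0.5333 + 0.6429 + 0.0077 + 0.5333 + 0.6429 = 2.368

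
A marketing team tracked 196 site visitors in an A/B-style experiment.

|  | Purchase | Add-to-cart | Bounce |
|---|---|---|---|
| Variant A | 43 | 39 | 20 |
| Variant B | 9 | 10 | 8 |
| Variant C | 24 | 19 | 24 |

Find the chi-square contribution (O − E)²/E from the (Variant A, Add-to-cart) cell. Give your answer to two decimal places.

0.37

Row total (Variant A) = 102; column total (Add-to-cart) = 68; N = 196.
Expected count E = 102 × 68 / 196 = 35.388.
Contribution = (O − E)²/E = (39 − 35.388)² / 35.388 = 0.37.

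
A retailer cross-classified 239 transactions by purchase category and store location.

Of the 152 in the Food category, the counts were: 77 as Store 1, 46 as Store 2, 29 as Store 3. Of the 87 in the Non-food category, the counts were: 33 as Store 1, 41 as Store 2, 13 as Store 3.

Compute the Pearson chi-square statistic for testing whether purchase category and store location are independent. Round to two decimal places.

6.81

Row totals: 152, 87. Column totals: 110, 87, 42. Grand total N = 239.
Expected counts (row total × column total / N):
  Food, Store 1: 152×110/239 = 69.958
  Food, Store 2: 152×87/239 = 55.331
  Food, Store 3: 152×42/239 = 26.711
  Non-food, Store 1: 87×110/239 = 40.042
  Non-food, Store 2: 87×87/239 = 31.669
  Non-food, Store 3: 87×42/239 = 15.289
Contributions (O − E)²/E:
  (77 − 69.958)²/69.958 = 0.7089
  (46 − 55.331)²/55.331 = 1.5736
  (29 − 26.711)²/26.711 = 0.1962
  (33 − 40.042)²/40.042 = 1.2384
  (41 − 31.669)²/31.669 = 2.7493
  (13 − 15.289)²/15.289 = 0.3427
χ² = 0.7089 + 1.5736 + 0.1962 + 1.2384 + 2.7493 + 0.3427 = 6.81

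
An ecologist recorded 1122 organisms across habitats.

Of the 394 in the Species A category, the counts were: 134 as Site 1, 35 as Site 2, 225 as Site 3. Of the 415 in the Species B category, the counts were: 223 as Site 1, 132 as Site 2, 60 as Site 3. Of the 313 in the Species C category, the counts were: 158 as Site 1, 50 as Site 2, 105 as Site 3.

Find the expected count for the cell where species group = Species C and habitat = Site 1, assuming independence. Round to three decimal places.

143.668

Row total (Species C) = 313; column total (Site 1) = 515; grand total N = 1122.
Expected count = (row total × column total) / N = 313 × 515 / 1122 = 143.668.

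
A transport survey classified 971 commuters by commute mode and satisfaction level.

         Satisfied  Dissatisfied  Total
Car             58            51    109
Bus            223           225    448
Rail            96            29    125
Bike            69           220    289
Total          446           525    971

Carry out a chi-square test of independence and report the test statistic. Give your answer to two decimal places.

109.56

Grand total N = 971.
Expected counts (row total × column total / N):
  Car, Satisfied: 109×446/971 = 50.0659
  Car, Dissatisfied: 109×525/971 = 58.9341
  Bus, Satisfied: 448×446/971 = 205.7755
  Bus, Dissatisfied: 448×525/971 = 242.2245
  Rail, Satisfied: 125×446/971 = 57.4150
  Rail, Dissatisfied: 125×525/971 = 67.5850
  Bike, Satisfied: 289×446/971 = 132.7436
  Bike, Dissatisfied: 289×525/971 = 156.2564
Contributions (O − E)²/E:
  (58 − 50.0659)²/50.0659 = 1.2573
  (51 − 58.9341)²/58.9341 = 1.0681
  (223 − 205.7755)²/205.7755 = 1.4418
  (225 − 242.2245)²/242.2245 = 1.2248
  (96 − 57.4150)²/57.4150 = 25.9305
  (29 − 67.5850)²/67.5850 = 22.0286
  (69 − 132.7436)²/132.7436 = 30.6097
  (220 − 156.2564)²/156.2564 = 26.0037
χ² = 1.2573 + 1.0681 + 1.4418 + 1.2248 + 25.9305 + 22.0286 + 30.6097 + 26.0037 = 109.56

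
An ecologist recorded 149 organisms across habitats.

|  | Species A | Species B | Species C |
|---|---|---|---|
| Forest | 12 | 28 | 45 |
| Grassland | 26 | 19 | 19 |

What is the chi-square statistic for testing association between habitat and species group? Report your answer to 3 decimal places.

14.778

Row totals: 85, 64. Column totals: 38, 47, 64. Grand total N = 149.
Expected counts (row total × column total / N):
  Forest, Species A: 85×38/149 = 21.6779
  Forest, Species B: 85×47/149 = 26.8121
  Forest, Species C: 85×64/149 = 36.5101
  Grassland, Species A: 64×38/149 = 16.3221
  Grassland, Species B: 64×47/149 = 20.1879
  Grassland, Species C: 64×64/149 = 27.4899
Contributions (O − E)²/E:
  (12 − 21.6779)²/21.6779 = 4.3206
  (28 − 26.8121)²/26.8121 = 0.0526
  (45 − 36.5101)²/36.5101 = 1.9742
  (26 − 16.3221)²/16.3221 = 5.7383
  (19 − 20.1879)²/20.1879 = 0.0699
  (19 − 27.4899)²/27.4899 = 2.6220
χ² = 4.3206 + 0.0526 + 1.9742 + 5.7383 + 0.0699 + 2.6220 = 14.778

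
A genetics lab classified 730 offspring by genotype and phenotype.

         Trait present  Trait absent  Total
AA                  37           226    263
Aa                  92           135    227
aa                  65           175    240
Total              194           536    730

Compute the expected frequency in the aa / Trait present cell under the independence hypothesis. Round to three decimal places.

Row total (aa) = 240; column total (Trait present) = 194; grand total N = 730.
Expected count = (row total × column total) / N = 240 × 194 / 730 = 63.781.

63.781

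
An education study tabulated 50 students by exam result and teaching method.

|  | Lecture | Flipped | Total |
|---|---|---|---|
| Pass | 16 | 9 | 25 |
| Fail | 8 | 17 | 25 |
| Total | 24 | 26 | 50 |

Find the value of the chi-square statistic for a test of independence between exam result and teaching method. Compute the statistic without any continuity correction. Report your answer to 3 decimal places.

5.128

Grand total N = 50.
Expected counts (row total × column total / N):
  Pass, Lecture: 25×24/50 = 12.0000
  Pass, Flipped: 25×26/50 = 13.0000
  Fail, Lecture: 25×24/50 = 12.0000
  Fail, Flipped: 25×26/50 = 13.0000
Contributions (O − E)²/E:
  (16 − 12.0000)²/12.0000 = 1.3333
  (9 − 13.0000)²/13.0000 = 1.2308
  (8 − 12.0000)²/12.0000 = 1.3333
  (17 − 13.0000)²/13.0000 = 1.2308
χ² = 1.3333 + 1.2308 + 1.3333 + 1.2308 = 5.128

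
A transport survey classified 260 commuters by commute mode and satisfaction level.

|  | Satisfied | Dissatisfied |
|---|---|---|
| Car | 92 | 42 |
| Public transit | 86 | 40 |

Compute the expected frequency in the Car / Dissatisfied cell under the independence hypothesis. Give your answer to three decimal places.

42.262

Row total (Car) = 134; column total (Dissatisfied) = 82; grand total N = 260.
Expected count = (row total × column total) / N = 134 × 82 / 260 = 42.262.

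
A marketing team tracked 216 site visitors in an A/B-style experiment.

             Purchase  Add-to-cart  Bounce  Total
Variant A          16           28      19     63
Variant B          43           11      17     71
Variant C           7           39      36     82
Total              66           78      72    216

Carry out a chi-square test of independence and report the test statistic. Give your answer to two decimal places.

51.85

Grand total N = 216.
Expected counts (row total × column total / N):
  Variant A, Purchase: 63×66/216 = 19.250
  Variant A, Add-to-cart: 63×78/216 = 22.750
  Variant A, Bounce: 63×72/216 = 21.000
  Variant B, Purchase: 71×66/216 = 21.694
  Variant B, Add-to-cart: 71×78/216 = 25.639
  Variant B, Bounce: 71×72/216 = 23.667
  Variant C, Purchase: 82×66/216 = 25.056
  Variant C, Add-to-cart: 82×78/216 = 29.611
  Variant C, Bounce: 82×72/216 = 27.333
Contributions (O − E)²/E:
  (16 − 19.250)²/19.250 = 0.5487
  (28 − 22.750)²/22.750 = 1.2115
  (19 − 21.000)²/21.000 = 0.1905
  (43 − 21.694)²/21.694 = 20.9249
  (11 − 25.639)²/25.639 = 8.3584
  (17 − 23.667)²/23.667 = 1.8781
  (7 − 25.056)²/25.056 = 13.0116
  (39 − 29.611)²/29.611 = 2.9770
  (36 − 27.333)²/27.333 = 2.7482
χ² = 0.5487 + 1.2115 + 0.1905 + 20.9249 + 8.3584 + 1.8781 + 13.0116 + 2.9770 + 2.7482 = 51.85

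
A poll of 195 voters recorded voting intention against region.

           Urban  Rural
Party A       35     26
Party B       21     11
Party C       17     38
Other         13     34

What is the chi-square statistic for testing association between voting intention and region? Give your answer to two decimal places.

Row totals: 61, 32, 55, 47. Column totals: 86, 109. Grand total N = 195.
Expected counts (row total × column total / N):
  Party A, Urban: 61×86/195 = 26.903
  Party A, Rural: 61×109/195 = 34.097
  Party B, Urban: 32×86/195 = 14.113
  Party B, Rural: 32×109/195 = 17.887
  Party C, Urban: 55×86/195 = 24.256
  Party C, Rural: 55×109/195 = 30.744
  Other, Urban: 47×86/195 = 20.728
  Other, Rural: 47×109/195 = 26.272
Contributions (O − E)²/E:
  (35 − 26.903)²/26.903 = 2.4370
  (26 − 34.097)²/34.097 = 1.9228
  (21 − 14.113)²/14.113 = 3.3608
  (11 − 17.887)²/17.887 = 2.6517
  (17 − 24.256)²/24.256 = 2.1706
  (38 − 30.744)²/30.744 = 1.7125
  (13 − 20.728)²/20.728 = 2.8812
  (34 − 26.272)²/26.272 = 2.2732
χ² = 2.4370 + 1.9228 + 3.3608 + 2.6517 + 2.1706 + 1.7125 + 2.8812 + 2.2732 = 19.41

19.41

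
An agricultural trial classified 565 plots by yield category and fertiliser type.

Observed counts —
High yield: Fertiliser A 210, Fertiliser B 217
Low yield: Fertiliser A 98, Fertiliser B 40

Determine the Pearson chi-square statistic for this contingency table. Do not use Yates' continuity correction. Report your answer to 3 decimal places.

20.051

Row totals: 427, 138. Column totals: 308, 257. Grand total N = 565.
Expected counts (row total × column total / N):
  High yield, Fertiliser A: 427×308/565 = 232.7717
  High yield, Fertiliser B: 427×257/565 = 194.2283
  Low yield, Fertiliser A: 138×308/565 = 75.2283
  Low yield, Fertiliser B: 138×257/565 = 62.7717
Contributions (O − E)²/E:
  (210 − 232.7717)²/232.7717 = 2.2277
  (217 − 194.2283)²/194.2283 = 2.6698
  (98 − 75.2283)²/75.2283 = 6.8930
  (40 − 62.7717)²/62.7717 = 8.2609
χ² = 2.2277 + 2.6698 + 6.8930 + 8.2609 = 20.051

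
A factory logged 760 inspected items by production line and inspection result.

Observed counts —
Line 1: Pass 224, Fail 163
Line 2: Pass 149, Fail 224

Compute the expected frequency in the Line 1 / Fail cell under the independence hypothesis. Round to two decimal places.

197.06

Row total (Line 1) = 387; column total (Fail) = 387; grand total N = 760.
Expected count = (row total × column total) / N = 387 × 387 / 760 = 197.06.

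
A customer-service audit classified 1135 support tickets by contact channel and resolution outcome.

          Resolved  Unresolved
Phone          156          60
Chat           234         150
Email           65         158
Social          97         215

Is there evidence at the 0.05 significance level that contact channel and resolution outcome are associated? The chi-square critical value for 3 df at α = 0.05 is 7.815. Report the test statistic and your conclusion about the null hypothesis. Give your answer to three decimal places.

143.715; reject H₀

Row totals: 216, 384, 223, 312. Column totals: 552, 583. Grand total N = 1135.
Expected counts (row total × column total / N):
  Phone, Resolved: 216×552/1135 = 105.0502
  Phone, Unresolved: 216×583/1135 = 110.9498
  Chat, Resolved: 384×552/1135 = 186.7559
  Chat, Unresolved: 384×583/1135 = 197.2441
  Email, Resolved: 223×552/1135 = 108.4546
  Email, Unresolved: 223×583/1135 = 114.5454
  Social, Resolved: 312×552/1135 = 151.7392
  Social, Unresolved: 312×583/1135 = 160.2608
Contributions (O − E)²/E:
  (156 − 105.0502)²/105.0502 = 24.7109
  (60 − 110.9498)²/110.9498 = 23.3969
  (234 − 186.7559)²/186.7559 = 11.9515
  (150 − 197.2441)²/197.2441 = 11.3160
  (65 − 108.4546)²/108.4546 = 17.4110
  (158 − 114.5454)²/114.5454 = 16.4852
  (97 − 151.7392)²/151.7392 = 19.7469
  (215 − 160.2608)²/160.2608 = 18.6969
χ² = 24.7109 + 23.3969 + 11.9515 + 11.3160 + 17.4110 + 16.4852 + 19.7469 + 18.6969 = 143.715
df = (4−1)(2−1) = 3. Since 143.715 > 7.815, reject the null hypothesis of independence at α = 0.05.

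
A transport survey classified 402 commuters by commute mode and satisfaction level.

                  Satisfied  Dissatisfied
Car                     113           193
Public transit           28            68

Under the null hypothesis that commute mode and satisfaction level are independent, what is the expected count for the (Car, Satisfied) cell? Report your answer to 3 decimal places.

Row total (Car) = 306; column total (Satisfied) = 141; grand total N = 402.
Expected count = (row total × column total) / N = 306 × 141 / 402 = 107.328.

107.328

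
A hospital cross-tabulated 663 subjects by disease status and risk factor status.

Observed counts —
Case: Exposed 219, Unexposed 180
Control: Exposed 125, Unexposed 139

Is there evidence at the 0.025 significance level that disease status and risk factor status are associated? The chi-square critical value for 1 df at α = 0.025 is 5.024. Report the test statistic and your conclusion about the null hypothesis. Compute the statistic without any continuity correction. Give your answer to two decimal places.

3.62; fail to reject H₀

Row totals: 399, 264. Column totals: 344, 319. Grand total N = 663.
Expected counts (row total × column total / N):
  Case, Exposed: 399×344/663 = 207.023
  Case, Unexposed: 399×319/663 = 191.977
  Control, Exposed: 264×344/663 = 136.977
  Control, Unexposed: 264×319/663 = 127.023
Contributions (O − E)²/E:
  (219 − 207.023)²/207.023 = 0.6929
  (180 − 191.977)²/191.977 = 0.7472
  (125 − 136.977)²/136.977 = 1.0472
  (139 − 127.023)²/127.023 = 1.1293
χ² = 0.6929 + 0.7472 + 1.0472 + 1.1293 = 3.62
df = (2−1)(2−1) = 1. Since 3.62 < 5.024, fail to reject the null hypothesis of independence at α = 0.025.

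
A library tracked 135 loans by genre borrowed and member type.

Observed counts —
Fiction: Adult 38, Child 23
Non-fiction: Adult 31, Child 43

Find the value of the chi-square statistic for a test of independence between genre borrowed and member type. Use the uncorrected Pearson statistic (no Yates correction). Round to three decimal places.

5.571

Row totals: 61, 74. Column totals: 69, 66. Grand total N = 135.
Expected counts (row total × column total / N):
  Fiction, Adult: 61×69/135 = 31.177778
  Fiction, Child: 61×66/135 = 29.822222
  Non-fiction, Adult: 74×69/135 = 37.822222
  Non-fiction, Child: 74×66/135 = 36.177778
Contributions (O − E)²/E:
  (38 − 31.177778)²/31.177778 = 1.4928
  (23 − 29.822222)²/29.822222 = 1.5607
  (31 − 37.822222)²/37.822222 = 1.2306
  (43 − 36.177778)²/36.177778 = 1.2865
χ² = 1.4928 + 1.5607 + 1.2306 + 1.2865 = 5.571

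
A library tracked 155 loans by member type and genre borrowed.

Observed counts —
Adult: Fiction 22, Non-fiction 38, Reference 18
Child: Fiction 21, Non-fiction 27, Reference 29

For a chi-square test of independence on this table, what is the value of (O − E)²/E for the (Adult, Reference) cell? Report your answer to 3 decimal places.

1.350

Row total (Adult) = 78; column total (Reference) = 47; N = 155.
Expected count E = 78 × 47 / 155 = 23.6516.
Contribution = (O − E)²/E = (18 − 23.6516)² / 23.6516 = 1.350.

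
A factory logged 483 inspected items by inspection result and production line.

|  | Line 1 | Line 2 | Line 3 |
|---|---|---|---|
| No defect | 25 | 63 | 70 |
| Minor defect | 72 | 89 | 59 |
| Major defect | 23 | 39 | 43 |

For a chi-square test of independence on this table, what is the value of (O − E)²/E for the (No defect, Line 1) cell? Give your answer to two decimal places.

5.18

Row total (No defect) = 158; column total (Line 1) = 120; N = 483.
Expected count E = 158 × 120 / 483 = 39.255.
Contribution = (O − E)²/E = (25 − 39.255)² / 39.255 = 5.18.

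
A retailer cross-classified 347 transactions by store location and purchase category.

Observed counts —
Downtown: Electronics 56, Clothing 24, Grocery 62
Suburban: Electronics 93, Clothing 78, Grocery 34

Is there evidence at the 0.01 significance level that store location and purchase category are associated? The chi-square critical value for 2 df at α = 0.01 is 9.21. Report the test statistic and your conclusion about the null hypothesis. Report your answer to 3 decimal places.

Row totals: 142, 205. Column totals: 149, 102, 96. Grand total N = 347.
Expected counts (row total × column total / N):
  Downtown, Electronics: 142×149/347 = 60.9741
  Downtown, Clothing: 142×102/347 = 41.7406
  Downtown, Grocery: 142×96/347 = 39.2853
  Suburban, Electronics: 205×149/347 = 88.0259
  Suburban, Clothing: 205×102/347 = 60.2594
  Suburban, Grocery: 205×96/347 = 56.7147
Contributions (O − E)²/E:
  (56 − 60.9741)²/60.9741 = 0.4058
  (24 − 41.7406)²/41.7406 = 7.5401
  (62 − 39.2853)²/39.2853 = 13.1336
  (93 − 88.0259)²/88.0259 = 0.2811
  (78 − 60.2594)²/60.2594 = 5.2229
  (34 − 56.7147)²/56.7147 = 9.0974
χ² = 0.4058 + 7.5401 + 13.1336 + 0.2811 + 5.2229 + 9.0974 = 35.681
df = (2−1)(3−1) = 2. Since 35.681 > 9.21, reject the null hypothesis of independence at α = 0.01.

35.681; reject H₀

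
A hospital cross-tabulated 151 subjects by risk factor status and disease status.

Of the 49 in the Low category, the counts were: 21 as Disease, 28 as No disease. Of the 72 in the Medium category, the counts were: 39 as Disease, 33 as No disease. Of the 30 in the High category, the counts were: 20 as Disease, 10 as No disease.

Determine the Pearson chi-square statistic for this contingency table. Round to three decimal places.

Row totals: 49, 72, 30. Column totals: 80, 71. Grand total N = 151.
Expected counts (row total × column total / N):
  Low, Disease: 49×80/151 = 25.9603
  Low, No disease: 49×71/151 = 23.0397
  Medium, Disease: 72×80/151 = 38.1457
  Medium, No disease: 72×71/151 = 33.8543
  High, Disease: 30×80/151 = 15.8940
  High, No disease: 30×71/151 = 14.1060
Contributions (O − E)²/E:
  (21 − 25.9603)²/25.9603 = 0.9478
  (28 − 23.0397)²/23.0397 = 1.0679
  (39 − 38.1457)²/38.1457 = 0.0191
  (33 − 33.8543)²/33.8543 = 0.0216
  (20 − 15.8940)²/15.8940 = 1.0607
  (10 − 14.1060)²/14.1060 = 1.1952
χ² = 0.9478 + 1.0679 + 0.0191 + 0.0216 + 1.0607 + 1.1952 = 4.312

4.312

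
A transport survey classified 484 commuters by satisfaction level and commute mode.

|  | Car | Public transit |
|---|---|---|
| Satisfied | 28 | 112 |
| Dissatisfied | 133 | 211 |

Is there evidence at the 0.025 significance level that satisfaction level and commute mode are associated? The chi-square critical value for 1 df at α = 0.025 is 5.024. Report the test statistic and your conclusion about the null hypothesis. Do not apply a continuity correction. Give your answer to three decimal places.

Row totals: 140, 344. Column totals: 161, 323. Grand total N = 484.
Expected counts (row total × column total / N):
  Satisfied, Car: 140×161/484 = 46.5702
  Satisfied, Public transit: 140×323/484 = 93.4298
  Dissatisfied, Car: 344×161/484 = 114.4298
  Dissatisfied, Public transit: 344×323/484 = 229.5702
Contributions (O − E)²/E:
  (28 − 46.5702)²/46.5702 = 7.4050
  (112 − 93.4298)²/93.4298 = 3.6910
  (133 − 114.4298)²/114.4298 = 3.0137
  (211 − 229.5702)²/229.5702 = 1.5022
χ² = 7.4050 + 3.6910 + 3.0137 + 1.5022 = 15.612
df = (2−1)(2−1) = 1. Since 15.612 > 5.024, reject the null hypothesis of independence at α = 0.025.

15.612; reject H₀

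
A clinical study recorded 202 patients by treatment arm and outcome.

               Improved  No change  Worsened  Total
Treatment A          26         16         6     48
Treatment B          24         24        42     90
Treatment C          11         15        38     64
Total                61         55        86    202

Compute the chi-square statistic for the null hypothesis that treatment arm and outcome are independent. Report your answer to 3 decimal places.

Grand total N = 202.
Expected counts (row total × column total / N):
  Treatment A, Improved: 48×61/202 = 14.4950
  Treatment A, No change: 48×55/202 = 13.0693
  Treatment A, Worsened: 48×86/202 = 20.4356
  Treatment B, Improved: 90×61/202 = 27.1782
  Treatment B, No change: 90×55/202 = 24.5050
  Treatment B, Worsened: 90×86/202 = 38.3168
  Treatment C, Improved: 64×61/202 = 19.3267
  Treatment C, No change: 64×55/202 = 17.4257
  Treatment C, Worsened: 64×86/202 = 27.2475
Contributions (O − E)²/E:
  (26 − 14.4950)²/14.4950 = 9.1318
  (16 − 13.0693)²/13.0693 = 0.6572
  (6 − 20.4356)²/20.4356 = 10.1972
  (24 − 27.1782)²/27.1782 = 0.3717
  (24 − 24.5050)²/24.5050 = 0.0104
  (42 − 38.3168)²/38.3168 = 0.3540
  (11 − 19.3267)²/19.3267 = 3.5875
  (15 − 17.4257)²/17.4257 = 0.3377
  (38 − 27.2475)²/27.2475 = 4.2432
χ² = 9.1318 + 0.6572 + 10.1972 + 0.3717 + 0.0104 + 0.3540 + 3.5875 + 0.3377 + 4.2432 = 28.891

28.891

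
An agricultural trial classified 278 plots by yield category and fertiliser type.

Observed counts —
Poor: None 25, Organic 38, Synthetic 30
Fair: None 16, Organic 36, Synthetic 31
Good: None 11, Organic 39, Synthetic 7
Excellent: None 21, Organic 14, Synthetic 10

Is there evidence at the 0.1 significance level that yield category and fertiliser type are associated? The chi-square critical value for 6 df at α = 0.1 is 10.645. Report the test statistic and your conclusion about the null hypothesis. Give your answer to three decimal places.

Row totals: 93, 83, 57, 45. Column totals: 73, 127, 78. Grand total N = 278.
Expected counts (row total × column total / N):
  Poor, None: 93×73/278 = 24.4209
  Poor, Organic: 93×127/278 = 42.4856
  Poor, Synthetic: 93×78/278 = 26.0935
  Fair, None: 83×73/278 = 21.7950
  Fair, Organic: 83×127/278 = 37.9173
  Fair, Synthetic: 83×78/278 = 23.2878
  Good, None: 57×73/278 = 14.9676
  Good, Organic: 57×127/278 = 26.0396
  Good, Synthetic: 57×78/278 = 15.9928
  Excellent, None: 45×73/278 = 11.8165
  Excellent, Organic: 45×127/278 = 20.5576
  Excellent, Synthetic: 45×78/278 = 12.6259
Contributions (O − E)²/E:
  (25 − 24.4209)²/24.4209 = 0.0137
  (38 − 42.4856)²/42.4856 = 0.4736
  (30 − 26.0935)²/26.0935 = 0.5848
  (16 − 21.7950)²/21.7950 = 1.5408
  (36 − 37.9173)²/37.9173 = 0.0969
  (31 − 23.2878)²/23.2878 = 2.5540
  (11 − 14.9676)²/14.9676 = 1.0517
  (39 − 26.0396)²/26.0396 = 6.4506
  (7 − 15.9928)²/15.9928 = 5.0567
  (21 − 11.8165)²/11.8165 = 7.1372
  (14 − 20.5576)²/20.5576 = 2.0918
  (10 − 12.6259)²/12.6259 = 0.5461
χ² = 0.0137 + 0.4736 + 0.5848 + 1.5408 + 0.0969 + 2.5540 + 1.0517 + 6.4506 + 5.0567 + 7.1372 + 2.0918 + 0.5461 = 27.598
df = (4−1)(3−1) = 6. Since 27.598 > 10.645, reject the null hypothesis of independence at α = 0.1.

27.598; reject H₀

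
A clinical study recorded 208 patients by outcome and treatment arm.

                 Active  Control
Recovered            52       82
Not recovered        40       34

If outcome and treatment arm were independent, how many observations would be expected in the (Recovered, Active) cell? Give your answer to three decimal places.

Row total (Recovered) = 134; column total (Active) = 92; grand total N = 208.
Expected count = (row total × column total) / N = 134 × 92 / 208 = 59.269.

59.269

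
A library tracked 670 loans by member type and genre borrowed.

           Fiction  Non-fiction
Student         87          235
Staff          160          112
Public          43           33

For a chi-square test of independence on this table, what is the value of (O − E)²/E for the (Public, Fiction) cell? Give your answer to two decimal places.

3.10

Row total (Public) = 76; column total (Fiction) = 290; N = 670.
Expected count E = 76 × 290 / 670 = 32.896.
Contribution = (O − E)²/E = (43 − 32.896)² / 32.896 = 3.10.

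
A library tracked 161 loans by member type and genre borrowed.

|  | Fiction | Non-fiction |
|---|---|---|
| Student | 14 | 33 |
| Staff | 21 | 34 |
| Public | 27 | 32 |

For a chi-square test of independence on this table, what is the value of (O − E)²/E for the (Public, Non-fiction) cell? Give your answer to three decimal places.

Row total (Public) = 59; column total (Non-fiction) = 99; N = 161.
Expected count E = 59 × 99 / 161 = 36.2795.
Contribution = (O − E)²/E = (32 − 36.2795)² / 36.2795 = 0.505.

0.505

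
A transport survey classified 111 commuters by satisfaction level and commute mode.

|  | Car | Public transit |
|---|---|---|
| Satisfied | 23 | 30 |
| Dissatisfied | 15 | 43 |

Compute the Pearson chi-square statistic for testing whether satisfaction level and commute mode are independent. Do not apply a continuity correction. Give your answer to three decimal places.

Row totals: 53, 58. Column totals: 38, 73. Grand total N = 111.
Expected counts (row total × column total / N):
  Satisfied, Car: 53×38/111 = 18.1441
  Satisfied, Public transit: 53×73/111 = 34.8559
  Dissatisfied, Car: 58×38/111 = 19.8559
  Dissatisfied, Public transit: 58×73/111 = 38.1441
Contributions (O − E)²/E:
  (23 − 18.1441)²/18.1441 = 1.2996
  (30 − 34.8559)²/34.8559 = 0.6765
  (15 − 19.8559)²/19.8559 = 1.1875
  (43 − 38.1441)²/38.1441 = 0.6182
χ² = 1.2996 + 0.6765 + 1.1875 + 0.6182 = 3.782

3.782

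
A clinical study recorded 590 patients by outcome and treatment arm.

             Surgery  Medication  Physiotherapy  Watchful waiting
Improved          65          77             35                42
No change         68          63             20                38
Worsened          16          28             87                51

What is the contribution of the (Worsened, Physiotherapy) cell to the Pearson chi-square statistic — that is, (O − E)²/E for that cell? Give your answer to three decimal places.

42.598

Row total (Worsened) = 182; column total (Physiotherapy) = 142; N = 590.
Expected count E = 182 × 142 / 590 = 43.8034.
Contribution = (O − E)²/E = (87 − 43.8034)² / 43.8034 = 42.598.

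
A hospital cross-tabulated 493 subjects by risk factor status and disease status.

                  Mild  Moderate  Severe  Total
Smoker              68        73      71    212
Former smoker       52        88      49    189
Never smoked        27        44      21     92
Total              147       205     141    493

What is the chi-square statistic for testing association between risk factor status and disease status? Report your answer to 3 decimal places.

Grand total N = 493.
Expected counts (row total × column total / N):
  Smoker, Mild: 212×147/493 = 63.2130
  Smoker, Moderate: 212×205/493 = 88.1542
  Smoker, Severe: 212×141/493 = 60.6329
  Former smoker, Mild: 189×147/493 = 56.3550
  Former smoker, Moderate: 189×205/493 = 78.5903
  Former smoker, Severe: 189×141/493 = 54.0548
  Never smoked, Mild: 92×147/493 = 27.4320
  Never smoked, Moderate: 92×205/493 = 38.2556
  Never smoked, Severe: 92×141/493 = 26.3124
Contributions (O − E)²/E:
  (68 − 63.2130)²/63.2130 = 0.3625
  (73 − 88.1542)²/88.1542 = 2.6051
  (71 − 60.6329)²/60.6329 = 1.7726
  (52 − 56.3550)²/56.3550 = 0.3365
  (88 − 78.5903)²/78.5903 = 1.1266
  (49 − 54.0548)²/54.0548 = 0.4727
  (27 − 27.4320)²/27.4320 = 0.0068
  (44 − 38.2556)²/38.2556 = 0.8626
  (21 − 26.3124)²/26.3124 = 1.0726
χ² = 0.3625 + 2.6051 + 1.7726 + 0.3365 + 1.1266 + 0.4727 + 0.0068 + 0.8626 + 1.0726 = 8.618

8.618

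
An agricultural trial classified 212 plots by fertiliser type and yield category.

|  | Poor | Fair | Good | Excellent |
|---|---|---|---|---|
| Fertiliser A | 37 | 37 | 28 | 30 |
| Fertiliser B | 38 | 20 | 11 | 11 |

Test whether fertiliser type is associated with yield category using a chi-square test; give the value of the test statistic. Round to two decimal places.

Row totals: 132, 80. Column totals: 75, 57, 39, 41. Grand total N = 212.
Expected counts (row total × column total / N):
  Fertiliser A, Poor: 132×75/212 = 46.698
  Fertiliser A, Fair: 132×57/212 = 35.491
  Fertiliser A, Good: 132×39/212 = 24.283
  Fertiliser A, Excellent: 132×41/212 = 25.528
  Fertiliser B, Poor: 80×75/212 = 28.302
  Fertiliser B, Fair: 80×57/212 = 21.509
  Fertiliser B, Good: 80×39/212 = 14.717
  Fertiliser B, Excellent: 80×41/212 = 15.472
Contributions (O − E)²/E:
  (37 − 46.698)²/46.698 = 2.0140
  (37 − 35.491)²/35.491 = 0.0642
  (28 − 24.283)²/24.283 = 0.5690
  (30 − 25.528)²/25.528 = 0.7834
  (38 − 28.302)²/28.302 = 3.3231
  (20 − 21.509)²/21.509 = 0.1059
  (11 − 14.717)²/14.717 = 0.9388
  (11 − 15.472)²/15.472 = 1.2926
χ² = 2.0140 + 0.0642 + 0.5690 + 0.7834 + 3.3231 + 0.1059 + 0.9388 + 1.2926 = 9.09

9.09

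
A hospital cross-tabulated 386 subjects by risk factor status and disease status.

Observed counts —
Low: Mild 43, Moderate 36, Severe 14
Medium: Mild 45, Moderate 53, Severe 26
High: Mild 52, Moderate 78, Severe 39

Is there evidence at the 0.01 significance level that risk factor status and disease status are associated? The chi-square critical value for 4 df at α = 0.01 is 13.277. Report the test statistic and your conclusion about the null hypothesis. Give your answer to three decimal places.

6.646; fail to reject H₀

Row totals: 93, 124, 169. Column totals: 140, 167, 79. Grand total N = 386.
Expected counts (row total × column total / N):
  Low, Mild: 93×140/386 = 33.7306
  Low, Moderate: 93×167/386 = 40.2358
  Low, Severe: 93×79/386 = 19.0337
  Medium, Mild: 124×140/386 = 44.9741
  Medium, Moderate: 124×167/386 = 53.6477
  Medium, Severe: 124×79/386 = 25.3782
  High, Mild: 169×140/386 = 61.2953
  High, Moderate: 169×167/386 = 73.1166
  High, Severe: 169×79/386 = 34.5881
Contributions (O − E)²/E:
  (43 − 33.7306)²/33.7306 = 2.5473
  (36 − 40.2358)²/40.2358 = 0.4459
  (14 − 19.0337)²/19.0337 = 1.3312
  (45 − 44.9741)²/44.9741 = 0.0000
  (53 − 53.6477)²/53.6477 = 0.0078
  (26 − 25.3782)²/25.3782 = 0.0152
  (52 − 61.2953)²/61.2953 = 1.4096
  (78 − 73.1166)²/73.1166 = 0.3262
  (39 − 34.5881)²/34.5881 = 0.5628
χ² = 2.5473 + 0.4459 + 1.3312 + 0.0000 + 0.0078 + 0.0152 + 1.4096 + 0.3262 + 0.5628 = 6.646
df = (3−1)(3−1) = 4. Since 6.646 < 13.277, fail to reject the null hypothesis of independence at α = 0.01.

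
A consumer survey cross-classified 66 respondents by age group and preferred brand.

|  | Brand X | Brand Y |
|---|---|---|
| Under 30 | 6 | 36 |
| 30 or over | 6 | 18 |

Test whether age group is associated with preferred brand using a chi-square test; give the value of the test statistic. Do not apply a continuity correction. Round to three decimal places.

1.179

Row totals: 42, 24. Column totals: 12, 54. Grand total N = 66.
Expected counts (row total × column total / N):
  Under 30, Brand X: 42×12/66 = 7.6364
  Under 30, Brand Y: 42×54/66 = 34.3636
  30 or over, Brand X: 24×12/66 = 4.3636
  30 or over, Brand Y: 24×54/66 = 19.6364
Contributions (O − E)²/E:
  (6 − 7.6364)²/7.6364 = 0.3507
  (36 − 34.3636)²/34.3636 = 0.0779
  (6 − 4.3636)²/4.3636 = 0.6137
  (18 − 19.6364)²/19.6364 = 0.1364
χ² = 0.3507 + 0.0779 + 0.6137 + 0.1364 = 1.179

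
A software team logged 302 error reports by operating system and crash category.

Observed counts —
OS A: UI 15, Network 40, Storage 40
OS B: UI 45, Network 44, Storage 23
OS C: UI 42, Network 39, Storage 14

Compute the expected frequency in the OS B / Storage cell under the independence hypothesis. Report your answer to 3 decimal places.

Row total (OS B) = 112; column total (Storage) = 77; grand total N = 302.
Expected count = (row total × column total) / N = 112 × 77 / 302 = 28.556.

28.556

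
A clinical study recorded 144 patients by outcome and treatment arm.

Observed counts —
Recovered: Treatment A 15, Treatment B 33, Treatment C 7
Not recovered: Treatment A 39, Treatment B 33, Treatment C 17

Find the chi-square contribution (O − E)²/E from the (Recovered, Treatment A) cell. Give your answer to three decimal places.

Row total (Recovered) = 55; column total (Treatment A) = 54; N = 144.
Expected count E = 55 × 54 / 144 = 20.6250.
Contribution = (O − E)²/E = (15 − 20.6250)² / 20.6250 = 1.534.

1.534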